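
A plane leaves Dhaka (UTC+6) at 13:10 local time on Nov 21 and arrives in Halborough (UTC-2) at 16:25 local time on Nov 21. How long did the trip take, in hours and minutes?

Departure in UTC: 13:10 − 6:00 = 07:10 on Nov 21.
Arrival in UTC: 16:25 + 2:00 = 18:25 on Nov 21.
Elapsed = 18:25 − 07:10 = 11 hours 15 minutes.

11 hours 15 minutes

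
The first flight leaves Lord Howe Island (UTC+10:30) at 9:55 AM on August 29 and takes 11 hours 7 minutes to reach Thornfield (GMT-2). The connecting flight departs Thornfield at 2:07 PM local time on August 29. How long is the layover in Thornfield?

Convert departure to UTC: 9:55 AM − 10:30 = 11:25 PM UTC on Aug 28.
Add 11 hours 7 minutes flight time → 10:32 AM UTC (Aug 29).
Thornfield is UTC−2:00, so local arrival = 10:32 AM − 2:00 = 8:32 AM on Aug 29.
Layover = 2:07 PM − 8:32 AM = 5 hours 35 minutes.

5 hours 35 minutes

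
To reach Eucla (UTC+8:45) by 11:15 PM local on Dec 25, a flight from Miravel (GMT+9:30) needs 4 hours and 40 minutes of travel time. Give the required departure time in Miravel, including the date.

Target arrival in UTC: 11:15 PM − 8:45 = 2:30 PM on Dec 25.
Subtract 4 hours 40 minutes → departure 9:50 AM UTC on Dec 25.
Miravel is UTC+9:30: 9:50 AM + 9:30 = 7:20 PM on Dec 25.

7:20 PM on December 25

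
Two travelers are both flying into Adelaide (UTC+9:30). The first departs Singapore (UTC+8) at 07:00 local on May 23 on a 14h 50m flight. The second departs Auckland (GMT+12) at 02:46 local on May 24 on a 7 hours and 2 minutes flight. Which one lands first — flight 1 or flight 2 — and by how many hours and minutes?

Flight 1 in UTC: 07:00 − 8:00 = 23:00 on May 22.
+14 hours 50 minutes → arrive 13:50 UTC on May 23.
Flight 2 in UTC: 02:46 − 12:00 = 14:46 on May 23.
+7 hours and 2 minutes → arrive 21:48 UTC on May 23.
Flight 1 lands earlier by 7 hours 58 minutes.

the first, by 7 hours 58 minutes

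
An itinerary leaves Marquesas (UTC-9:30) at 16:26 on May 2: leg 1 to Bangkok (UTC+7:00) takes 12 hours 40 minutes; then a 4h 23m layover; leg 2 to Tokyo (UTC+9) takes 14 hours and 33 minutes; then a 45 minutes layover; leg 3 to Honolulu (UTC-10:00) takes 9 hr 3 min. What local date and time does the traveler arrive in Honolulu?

Convert departure to UTC: 16:26 + 9:30 = 01:56 UTC on May 3.
Add 12 hours 40 minutes leg 1 → 14:36 UTC.
Add 4 hours 23 minutes layover in Bangkok → 18:59 UTC.
Add 14 hours 33 minutes leg 2 → 09:32 UTC (May 4).
Add 45 minutes layover in Tokyo → 10:17 UTC.
Add 9 hours 3 minutes leg 3 → 19:20 UTC.
Honolulu is UTC−10:00, so local arrival = 19:20 − 10:00 = 09:20 on May 4.

09:20 on May 4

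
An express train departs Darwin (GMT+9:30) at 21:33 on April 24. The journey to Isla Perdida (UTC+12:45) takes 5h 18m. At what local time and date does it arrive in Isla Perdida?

06:06 on Apr 25

Isla Perdida is 3:15 ahead of Darwin.
After 5 hours and 18 minutes it is 02:51 (Apr 25) in Darwin.
Shift by the zone difference: 02:51 + 3:15 = 06:06 on Apr 25 in Isla Perdida.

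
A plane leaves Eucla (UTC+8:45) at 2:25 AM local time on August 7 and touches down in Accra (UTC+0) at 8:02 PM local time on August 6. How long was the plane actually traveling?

2 hours 22 minutes

Accra is 8:45 behind Eucla.
Clock-face elapsed time (ignoring zones) is −6 hours 23 minutes.
Actual elapsed = −6 hours 23 minutes + 8:45 = 2 hours 22 minutes.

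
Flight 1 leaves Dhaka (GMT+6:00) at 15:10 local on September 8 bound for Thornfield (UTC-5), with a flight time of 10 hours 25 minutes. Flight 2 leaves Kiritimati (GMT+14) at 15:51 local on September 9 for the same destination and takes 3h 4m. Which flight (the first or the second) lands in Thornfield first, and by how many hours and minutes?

the first, by 9 hours 20 minutes

Flight 1 in UTC: 15:10 − 6:00 = 09:10 on Sep 8.
+10 hours 25 minutes → arrive 19:35 UTC on Sep 8.
Flight 2 in UTC: 15:51 − 14:00 = 01:51 on Sep 9.
+3 hours 4 minutes → arrive 04:55 UTC on Sep 9.
Flight 1 lands earlier by 9 hours 20 minutes.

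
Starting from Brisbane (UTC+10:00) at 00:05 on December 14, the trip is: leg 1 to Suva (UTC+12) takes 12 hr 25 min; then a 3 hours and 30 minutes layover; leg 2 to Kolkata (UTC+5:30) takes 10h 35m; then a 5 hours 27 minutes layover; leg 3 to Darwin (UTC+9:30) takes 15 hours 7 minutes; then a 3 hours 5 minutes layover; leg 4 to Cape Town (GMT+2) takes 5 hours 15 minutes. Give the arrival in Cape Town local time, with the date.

Convert departure to UTC: 00:05 − 10:00 = 14:05 UTC on Dec 13.
Add 12 hours and 25 minutes leg 1 → 02:30 UTC (Dec 14).
Add 3 hours 30 minutes layover in Suva → 06:00 UTC.
Add 10 hours and 35 minutes leg 2 → 16:35 UTC.
Add 5 hours and 27 minutes layover in Kolkata → 22:02 UTC.
Add 15 hours 7 minutes leg 3 → 13:09 UTC (Dec 15).
Add 3 hours and 5 minutes layover in Darwin → 16:14 UTC.
Add 5 hours 15 minutes leg 4 → 21:29 UTC.
Cape Town is UTC+2:00, so local arrival = 21:29 + 2:00 = 23:29 on Dec 15.

23:29 on Dec 15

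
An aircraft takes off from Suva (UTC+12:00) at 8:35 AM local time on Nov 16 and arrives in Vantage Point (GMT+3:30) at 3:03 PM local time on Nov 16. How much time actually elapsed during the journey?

14 hours 58 minutes

Departure in UTC: 8:35 AM − 12:00 = 8:35 PM on Nov 15.
Arrival in UTC: 3:03 PM − 3:30 = 11:33 AM on Nov 16.
Elapsed = 11:33 AM − 8:35 PM (+1 day) = 14 hours 58 minutes.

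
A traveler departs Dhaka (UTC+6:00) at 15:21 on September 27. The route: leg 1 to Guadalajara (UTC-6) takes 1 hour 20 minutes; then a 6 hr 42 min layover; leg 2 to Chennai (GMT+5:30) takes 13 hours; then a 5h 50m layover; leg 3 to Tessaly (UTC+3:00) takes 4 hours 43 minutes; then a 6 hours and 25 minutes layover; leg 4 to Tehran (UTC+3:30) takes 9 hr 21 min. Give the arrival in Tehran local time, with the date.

Convert departure to UTC: 15:21 − 6:00 = 09:21 UTC on Sep 27.
Add 1 hour 20 minutes leg 1 → 10:41 UTC.
Add 6 hours and 42 minutes layover in Guadalajara → 17:23 UTC.
Add 13 hours leg 2 → 06:23 UTC (Sep 28).
Add 5 hours 50 minutes layover in Chennai → 12:13 UTC.
Add 4 hours 43 minutes leg 3 → 16:56 UTC.
Add 6 hours 25 minutes layover in Tessaly → 23:21 UTC.
Add 9 hours 21 minutes leg 4 → 08:42 UTC (Sep 29).
Tehran is UTC+3:30, so local arrival = 08:42 + 3:30 = 12:12 on Sep 29.

12:12 on September 29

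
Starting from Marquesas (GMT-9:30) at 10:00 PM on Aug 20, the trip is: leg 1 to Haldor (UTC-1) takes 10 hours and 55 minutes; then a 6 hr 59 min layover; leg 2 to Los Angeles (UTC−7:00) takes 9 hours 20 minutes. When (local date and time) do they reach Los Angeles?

3:44 AM on August 22

Convert departure to UTC: 10:00 PM + 9:30 = 7:30 AM UTC on Aug 21.
Add 10 hours 55 minutes leg 1 → 6:25 PM UTC.
Add 6 hours and 59 minutes layover in Haldor → 1:24 AM UTC (Aug 22).
Add 9 hours 20 minutes leg 2 → 10:44 AM UTC.
Los Angeles is UTC−7:00, so local arrival = 10:44 AM − 7:00 = 3:44 AM on Aug 22.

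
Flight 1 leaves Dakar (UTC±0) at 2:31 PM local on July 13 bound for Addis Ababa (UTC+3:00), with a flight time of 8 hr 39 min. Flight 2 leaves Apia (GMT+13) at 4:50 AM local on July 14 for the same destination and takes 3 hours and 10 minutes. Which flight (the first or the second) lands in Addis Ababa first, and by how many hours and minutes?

Flight 1 departs at 2:31 PM UTC (Jul 13).
+8 hours and 39 minutes → arrive 11:10 PM UTC on Jul 13.
Flight 2 in UTC: 4:50 AM − 13:00 = 3:50 PM on Jul 13.
+3 hours and 10 minutes → arrive 7:00 PM UTC on Jul 13.
Flight 2 lands earlier by 4 hours 10 minutes.

the second, by 4 hours 10 minutes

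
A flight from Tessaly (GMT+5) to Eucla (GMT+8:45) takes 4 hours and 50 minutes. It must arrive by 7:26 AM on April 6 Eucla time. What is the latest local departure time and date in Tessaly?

10:51 PM on April 5

Target arrival in UTC: 7:26 AM − 8:45 = 10:41 PM on Apr 5.
Subtract 4 hours 50 minutes → departure 5:51 PM UTC on Apr 5.
Tessaly is UTC+5:00: 5:51 PM + 5:00 = 10:51 PM on Apr 5.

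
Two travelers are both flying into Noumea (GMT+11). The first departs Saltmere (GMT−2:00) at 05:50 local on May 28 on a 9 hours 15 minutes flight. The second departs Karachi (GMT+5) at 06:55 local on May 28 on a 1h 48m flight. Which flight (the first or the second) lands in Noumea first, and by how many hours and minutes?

Flight 1 in UTC: 05:50 + 2:00 = 07:50 on May 28.
+9 hours and 15 minutes → arrive 17:05 UTC on May 28.
Flight 2 in UTC: 06:55 − 5:00 = 01:55 on May 28.
+1 hour and 48 minutes → arrive 03:43 UTC on May 28.
Flight 2 lands earlier by 13 hours 22 minutes.

the second, by 13 hours 22 minutes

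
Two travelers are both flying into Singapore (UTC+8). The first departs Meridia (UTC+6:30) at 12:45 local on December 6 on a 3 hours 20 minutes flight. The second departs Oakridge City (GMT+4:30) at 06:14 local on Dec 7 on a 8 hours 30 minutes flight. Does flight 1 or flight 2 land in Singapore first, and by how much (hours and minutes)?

Flight 1 in UTC: 12:45 − 6:30 = 06:15 on Dec 6.
+3 hours and 20 minutes → arrive 09:35 UTC on Dec 6.
Flight 2 in UTC: 06:14 − 4:30 = 01:44 on Dec 7.
+8 hours 30 minutes → arrive 10:14 UTC on Dec 7.
Flight 1 lands earlier by 24 hours 39 minutes.

the first, by 24 hours 39 minutes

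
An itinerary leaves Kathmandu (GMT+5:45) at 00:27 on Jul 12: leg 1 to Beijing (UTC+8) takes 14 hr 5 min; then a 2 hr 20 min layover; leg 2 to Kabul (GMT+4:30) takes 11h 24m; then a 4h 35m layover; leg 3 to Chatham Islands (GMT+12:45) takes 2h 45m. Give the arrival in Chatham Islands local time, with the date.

Convert departure to UTC: 00:27 − 5:45 = 18:42 UTC on Jul 11.
Add 14 hours and 5 minutes leg 1 → 08:47 UTC (Jul 12).
Add 2 hours 20 minutes layover in Beijing → 11:07 UTC.
Add 11 hours and 24 minutes leg 2 → 22:31 UTC.
Add 4 hours 35 minutes layover in Kabul → 03:06 UTC (Jul 13).
Add 2 hours 45 minutes leg 3 → 05:51 UTC.
Chatham Islands is UTC+12:45, so local arrival = 05:51 + 12:45 = 18:36 on Jul 13.

18:36 on July 13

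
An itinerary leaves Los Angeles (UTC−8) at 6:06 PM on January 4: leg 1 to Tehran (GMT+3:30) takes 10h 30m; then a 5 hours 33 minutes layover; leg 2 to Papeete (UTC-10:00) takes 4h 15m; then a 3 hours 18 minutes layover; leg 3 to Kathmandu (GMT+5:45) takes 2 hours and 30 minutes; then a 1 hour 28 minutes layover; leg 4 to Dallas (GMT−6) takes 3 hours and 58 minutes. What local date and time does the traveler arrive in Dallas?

3:38 AM on January 6

Convert departure to UTC: 6:06 PM + 8:00 = 2:06 AM UTC on Jan 5.
Add 10 hours and 30 minutes leg 1 → 12:36 PM UTC.
Add 5 hours 33 minutes layover in Tehran → 6:09 PM UTC.
Add 4 hours and 15 minutes leg 2 → 10:24 PM UTC.
Add 3 hours and 18 minutes layover in Papeete → 1:42 AM UTC (Jan 6).
Add 2 hours 30 minutes leg 3 → 4:12 AM UTC.
Add 1 hour 28 minutes layover in Kathmandu → 5:40 AM UTC.
Add 3 hours and 58 minutes leg 4 → 9:38 AM UTC.
Dallas is UTC−6:00, so local arrival = 9:38 AM − 6:00 = 3:38 AM on Jan 6.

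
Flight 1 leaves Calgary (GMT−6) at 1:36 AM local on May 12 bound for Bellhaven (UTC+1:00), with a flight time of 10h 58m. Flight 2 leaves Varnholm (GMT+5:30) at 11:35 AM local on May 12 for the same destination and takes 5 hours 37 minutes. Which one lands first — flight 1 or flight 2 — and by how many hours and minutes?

the second, by 6 hours 52 minutes

Flight 1 in UTC: 1:36 AM + 6:00 = 7:36 AM on May 12.
+10 hours and 58 minutes → arrive 6:34 PM UTC on May 12.
Flight 2 in UTC: 11:35 AM − 5:30 = 6:05 AM on May 12.
+5 hours 37 minutes → arrive 11:42 AM UTC on May 12.
Flight 2 lands earlier by 6 hours 52 minutes.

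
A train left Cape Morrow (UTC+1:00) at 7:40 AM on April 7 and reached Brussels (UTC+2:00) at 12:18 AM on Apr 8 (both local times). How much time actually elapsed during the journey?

15 hours 38 minutes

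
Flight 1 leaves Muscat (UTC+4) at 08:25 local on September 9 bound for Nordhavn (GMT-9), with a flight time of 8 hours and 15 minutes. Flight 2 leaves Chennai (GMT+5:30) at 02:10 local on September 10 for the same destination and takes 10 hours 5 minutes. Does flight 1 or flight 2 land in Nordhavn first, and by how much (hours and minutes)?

the first, by 18 hours 5 minutes

Flight 1 in UTC: 08:25 − 4:00 = 04:25 on Sep 9.
+8 hours and 15 minutes → arrive 12:40 UTC on Sep 9.
Flight 2 in UTC: 02:10 − 5:30 = 20:40 on Sep 9.
+10 hours 5 minutes → arrive 06:45 UTC on Sep 10.
Flight 1 lands earlier by 18 hours 5 minutes.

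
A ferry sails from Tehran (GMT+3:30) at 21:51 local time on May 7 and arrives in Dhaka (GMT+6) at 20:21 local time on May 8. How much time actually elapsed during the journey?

20 hours

Departure in UTC: 21:51 − 3:30 = 18:21 on May 7.
Arrival in UTC: 20:21 − 6:00 = 14:21 on May 8.
Elapsed = 14:21 − 18:21 (+1 day) = 20 hours.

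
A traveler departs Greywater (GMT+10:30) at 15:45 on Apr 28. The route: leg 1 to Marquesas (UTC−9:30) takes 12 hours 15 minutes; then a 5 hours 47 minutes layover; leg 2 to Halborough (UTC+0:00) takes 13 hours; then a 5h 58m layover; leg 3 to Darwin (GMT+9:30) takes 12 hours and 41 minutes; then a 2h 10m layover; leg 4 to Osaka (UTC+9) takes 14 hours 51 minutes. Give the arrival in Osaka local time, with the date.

Convert departure to UTC: 15:45 − 10:30 = 05:15 UTC on Apr 28.
Add 12 hours and 15 minutes leg 1 → 17:30 UTC.
Add 5 hours 47 minutes layover in Marquesas → 23:17 UTC.
Add 13 hours leg 2 → 12:17 UTC (Apr 29).
Add 5 hours 58 minutes layover in Halborough → 18:15 UTC.
Add 12 hours 41 minutes leg 3 → 06:56 UTC (Apr 30).
Add 2 hours 10 minutes layover in Darwin → 09:06 UTC.
Add 14 hours and 51 minutes leg 4 → 23:57 UTC.
Osaka is UTC+9:00, so local arrival = 23:57 + 9:00 = 08:57 on May 1.

08:57 on May 1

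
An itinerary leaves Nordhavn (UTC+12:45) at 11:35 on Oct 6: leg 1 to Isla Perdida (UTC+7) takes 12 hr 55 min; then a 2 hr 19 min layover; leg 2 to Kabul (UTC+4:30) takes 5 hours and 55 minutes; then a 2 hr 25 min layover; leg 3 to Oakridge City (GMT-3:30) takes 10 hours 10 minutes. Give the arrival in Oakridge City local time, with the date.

Convert departure to UTC: 11:35 − 12:45 = 22:50 UTC on Oct 5.
Add 12 hours 55 minutes leg 1 → 11:45 UTC (Oct 6).
Add 2 hours 19 minutes layover in Isla Perdida → 14:04 UTC.
Add 5 hours and 55 minutes leg 2 → 19:59 UTC.
Add 2 hours 25 minutes layover in Kabul → 22:24 UTC.
Add 10 hours 10 minutes leg 3 → 08:34 UTC (Oct 7).
Oakridge City is UTC−3:30, so local arrival = 08:34 − 3:30 = 05:04 on Oct 7.

05:04 on October 7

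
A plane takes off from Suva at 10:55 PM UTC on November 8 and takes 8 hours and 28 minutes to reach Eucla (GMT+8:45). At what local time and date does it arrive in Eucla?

4:08 PM on Nov 9

Departure is given in UTC: 10:55 PM on Nov 8.
Add 8 hours and 28 minutes → 7:23 AM UTC (Nov 9).
Eucla is UTC+8:45: 7:23 AM + 8:45 = 4:08 PM on Nov 9.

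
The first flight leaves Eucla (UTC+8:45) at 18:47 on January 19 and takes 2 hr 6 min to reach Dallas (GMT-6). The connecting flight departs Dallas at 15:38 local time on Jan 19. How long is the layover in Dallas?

Convert departure to UTC: 18:47 − 8:45 = 10:02 UTC on Jan 19.
Add 2 hours and 6 minutes flight time → 12:08 UTC.
Dallas is UTC−6:00, so local arrival = 12:08 − 6:00 = 06:08 on Jan 19.
Layover = 15:38 − 06:08 = 9 hours 30 minutes.

9 hours 30 minutes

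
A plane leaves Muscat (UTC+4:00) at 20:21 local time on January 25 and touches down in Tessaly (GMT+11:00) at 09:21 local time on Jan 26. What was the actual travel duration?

6 hours

Departure in UTC: 20:21 − 4:00 = 16:21 on Jan 25.
Arrival in UTC: 09:21 − 11:00 = 22:21 on Jan 25.
Elapsed = 22:21 − 16:21 = 6 hours.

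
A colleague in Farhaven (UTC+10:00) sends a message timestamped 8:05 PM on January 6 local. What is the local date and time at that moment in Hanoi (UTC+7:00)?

5:05 PM on Jan 6

Hanoi is 3:00 behind Farhaven.
Shift by the zone difference: 8:05 PM − 3:00 = 5:05 PM on Jan 6 in Hanoi.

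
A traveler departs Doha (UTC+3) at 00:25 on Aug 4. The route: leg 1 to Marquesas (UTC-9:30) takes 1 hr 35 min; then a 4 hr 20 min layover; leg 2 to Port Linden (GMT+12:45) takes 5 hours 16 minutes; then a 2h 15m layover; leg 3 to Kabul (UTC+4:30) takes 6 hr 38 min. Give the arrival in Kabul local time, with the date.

Convert departure to UTC: 00:25 − 3:00 = 21:25 UTC on Aug 3.
Add 1 hour and 35 minutes leg 1 → 23:00 UTC.
Add 4 hours and 20 minutes layover in Marquesas → 03:20 UTC (Aug 4).
Add 5 hours and 16 minutes leg 2 → 08:36 UTC.
Add 2 hours and 15 minutes layover in Port Linden → 10:51 UTC.
Add 6 hours and 38 minutes leg 3 → 17:29 UTC.
Kabul is UTC+4:30, so local arrival = 17:29 + 4:30 = 21:59 on Aug 4.

21:59 on August 4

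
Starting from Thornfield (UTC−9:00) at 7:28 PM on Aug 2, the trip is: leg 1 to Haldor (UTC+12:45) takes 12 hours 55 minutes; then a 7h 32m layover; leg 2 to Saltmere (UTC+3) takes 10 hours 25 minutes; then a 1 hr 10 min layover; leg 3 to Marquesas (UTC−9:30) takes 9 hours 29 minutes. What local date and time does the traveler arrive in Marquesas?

12:29 PM on Aug 4

Convert departure to UTC: 7:28 PM + 9:00 = 4:28 AM UTC on Aug 3.
Add 12 hours and 55 minutes leg 1 → 5:23 PM UTC.
Add 7 hours and 32 minutes layover in Haldor → 12:55 AM UTC (Aug 4).
Add 10 hours and 25 minutes leg 2 → 11:20 AM UTC.
Add 1 hour 10 minutes layover in Saltmere → 12:30 PM UTC.
Add 9 hours 29 minutes leg 3 → 9:59 PM UTC.
Marquesas is UTC−9:30, so local arrival = 9:59 PM − 9:30 = 12:29 PM on Aug 4.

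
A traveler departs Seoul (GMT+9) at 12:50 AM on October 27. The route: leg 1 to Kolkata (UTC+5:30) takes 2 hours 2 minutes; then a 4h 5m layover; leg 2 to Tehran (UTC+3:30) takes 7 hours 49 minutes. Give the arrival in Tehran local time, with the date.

9:16 AM on October 27

Convert departure to UTC: 12:50 AM − 9:00 = 3:50 PM UTC on Oct 26.
Add 2 hours 2 minutes leg 1 → 5:52 PM UTC.
Add 4 hours 5 minutes layover in Kolkata → 9:57 PM UTC.
Add 7 hours 49 minutes leg 2 → 5:46 AM UTC (Oct 27).
Tehran is UTC+3:30, so local arrival = 5:46 AM + 3:30 = 9:16 AM on Oct 27.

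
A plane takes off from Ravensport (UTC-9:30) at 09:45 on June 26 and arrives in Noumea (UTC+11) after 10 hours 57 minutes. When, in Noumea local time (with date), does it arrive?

Convert departure to UTC: 09:45 + 9:30 = 19:15 UTC on Jun 26.
Add 10 hours and 57 minutes travel time → 06:12 UTC (Jun 27).
Noumea is UTC+11:00, so local arrival = 06:12 + 11:00 = 17:12 on Jun 27.

17:12 on June 27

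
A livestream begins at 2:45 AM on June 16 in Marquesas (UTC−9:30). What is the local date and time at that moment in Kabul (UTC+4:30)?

4:45 PM on June 16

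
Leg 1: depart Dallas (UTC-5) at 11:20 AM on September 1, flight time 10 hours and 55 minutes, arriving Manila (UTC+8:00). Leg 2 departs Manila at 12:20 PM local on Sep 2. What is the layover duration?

Convert departure to UTC: 11:20 AM + 5:00 = 4:20 PM UTC on Sep 1.
Add 10 hours 55 minutes flight time → 3:15 AM UTC (Sep 2).
Manila is UTC+8:00, so local arrival = 3:15 AM + 8:00 = 11:15 AM on Sep 2.
Layover = 12:20 PM − 11:15 AM = 1 hour 5 minutes.

1 hour 5 minutes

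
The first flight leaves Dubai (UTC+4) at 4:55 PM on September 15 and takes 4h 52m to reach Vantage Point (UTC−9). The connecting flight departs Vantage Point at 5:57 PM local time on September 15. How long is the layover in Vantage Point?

9 hours 10 minutes

Convert departure to UTC: 4:55 PM − 4:00 = 12:55 PM UTC on Sep 15.
Add 4 hours 52 minutes flight time → 5:47 PM UTC.
Vantage Point is UTC−9:00, so local arrival = 5:47 PM − 9:00 = 8:47 AM on Sep 15.
Layover = 5:57 PM − 8:47 AM = 9 hours 10 minutes.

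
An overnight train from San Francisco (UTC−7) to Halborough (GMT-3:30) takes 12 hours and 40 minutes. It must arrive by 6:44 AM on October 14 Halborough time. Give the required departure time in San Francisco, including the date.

Target arrival in UTC: 6:44 AM + 3:30 = 10:14 AM on Oct 14.
Subtract 12 hours 40 minutes → departure 9:34 PM UTC on Oct 13.
San Francisco is UTC−7:00: 9:34 PM − 7:00 = 2:34 PM on Oct 13.

2:34 PM on October 13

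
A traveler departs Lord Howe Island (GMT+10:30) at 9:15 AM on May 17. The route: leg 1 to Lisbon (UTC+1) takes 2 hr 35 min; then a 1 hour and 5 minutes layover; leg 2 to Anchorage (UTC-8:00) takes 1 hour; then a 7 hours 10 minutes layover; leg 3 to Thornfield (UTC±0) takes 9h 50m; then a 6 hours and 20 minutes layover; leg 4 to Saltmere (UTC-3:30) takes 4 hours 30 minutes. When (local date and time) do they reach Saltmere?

Convert departure to UTC: 9:15 AM − 10:30 = 10:45 PM UTC on May 16.
Add 2 hours 35 minutes leg 1 → 1:20 AM UTC (May 17).
Add 1 hour 5 minutes layover in Lisbon → 2:25 AM UTC.
Add 1 hour leg 2 → 3:25 AM UTC.
Add 7 hours 10 minutes layover in Anchorage → 10:35 AM UTC.
Add 9 hours 50 minutes leg 3 → 8:25 PM UTC.
Add 6 hours and 20 minutes layover in Thornfield → 2:45 AM UTC (May 18).
Add 4 hours 30 minutes leg 4 → 7:15 AM UTC.
Saltmere is UTC−3:30, so local arrival = 7:15 AM − 3:30 = 3:45 AM on May 18.

3:45 AM on May 18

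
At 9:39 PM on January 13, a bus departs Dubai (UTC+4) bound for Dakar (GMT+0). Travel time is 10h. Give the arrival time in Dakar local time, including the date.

Convert departure to UTC: 9:39 PM − 4:00 = 5:39 PM UTC on Jan 13.
Add 10 hours travel time → 3:39 AM UTC (Jan 14).
Dakar is UTC+0, so local arrival is the same: 3:39 AM on Jan 14.

3:39 AM on January 14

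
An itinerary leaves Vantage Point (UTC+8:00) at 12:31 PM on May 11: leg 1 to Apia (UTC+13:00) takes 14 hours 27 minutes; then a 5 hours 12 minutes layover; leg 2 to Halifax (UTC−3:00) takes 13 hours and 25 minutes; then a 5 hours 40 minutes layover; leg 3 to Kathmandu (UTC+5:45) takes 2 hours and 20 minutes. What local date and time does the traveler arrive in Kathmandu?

Convert departure to UTC: 12:31 PM − 8:00 = 4:31 AM UTC on May 11.
Add 14 hours and 27 minutes leg 1 → 6:58 PM UTC.
Add 5 hours and 12 minutes layover in Apia → 12:10 AM UTC (May 12).
Add 13 hours 25 minutes leg 2 → 1:35 PM UTC.
Add 5 hours 40 minutes layover in Halifax → 7:15 PM UTC.
Add 2 hours 20 minutes leg 3 → 9:35 PM UTC.
Kathmandu is UTC+5:45, so local arrival = 9:35 PM + 5:45 = 3:20 AM on May 13.

3:20 AM on May 13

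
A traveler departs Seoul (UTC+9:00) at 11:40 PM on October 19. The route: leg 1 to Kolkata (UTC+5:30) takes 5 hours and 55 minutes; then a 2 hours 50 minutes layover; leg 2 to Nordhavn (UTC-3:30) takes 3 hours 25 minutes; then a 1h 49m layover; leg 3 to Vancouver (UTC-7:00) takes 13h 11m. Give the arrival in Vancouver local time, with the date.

10:50 AM on October 20

Convert departure to UTC: 11:40 PM − 9:00 = 2:40 PM UTC on Oct 19.
Add 5 hours 55 minutes leg 1 → 8:35 PM UTC.
Add 2 hours and 50 minutes layover in Kolkata → 11:25 PM UTC.
Add 3 hours 25 minutes leg 2 → 2:50 AM UTC (Oct 20).
Add 1 hour 49 minutes layover in Nordhavn → 4:39 AM UTC.
Add 13 hours and 11 minutes leg 3 → 5:50 PM UTC.
Vancouver is UTC−7:00, so local arrival = 5:50 PM − 7:00 = 10:50 AM on Oct 20.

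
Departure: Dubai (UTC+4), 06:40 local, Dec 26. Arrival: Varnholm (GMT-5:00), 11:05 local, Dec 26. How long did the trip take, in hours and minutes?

13 hours 25 minutes

Departure in UTC: 06:40 − 4:00 = 02:40 on Dec 26.
Arrival in UTC: 11:05 + 5:00 = 16:05 on Dec 26.
Elapsed = 16:05 − 02:40 = 13 hours 25 minutes.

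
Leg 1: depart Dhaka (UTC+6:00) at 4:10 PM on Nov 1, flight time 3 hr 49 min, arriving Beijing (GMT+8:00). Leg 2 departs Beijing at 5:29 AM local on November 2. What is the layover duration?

Convert departure to UTC: 4:10 PM − 6:00 = 10:10 AM UTC on Nov 1.
Add 3 hours 49 minutes flight time → 1:59 PM UTC.
Beijing is UTC+8:00, so local arrival = 1:59 PM + 8:00 = 9:59 PM on Nov 1.
Layover = 5:29 AM − 9:59 PM (+1 day) = 7 hours 30 minutes.

7 hours 30 minutes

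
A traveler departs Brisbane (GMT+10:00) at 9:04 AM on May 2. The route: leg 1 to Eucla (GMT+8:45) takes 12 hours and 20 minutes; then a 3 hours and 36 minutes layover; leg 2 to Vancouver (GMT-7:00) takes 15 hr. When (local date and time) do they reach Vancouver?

11:00 PM on May 2

Convert departure to UTC: 9:04 AM − 10:00 = 11:04 PM UTC on May 1.
Add 12 hours and 20 minutes leg 1 → 11:24 AM UTC (May 2).
Add 3 hours and 36 minutes layover in Eucla → 3:00 PM UTC.
Add 15 hours leg 2 → 6:00 AM UTC (May 3).
Vancouver is UTC−7:00, so local arrival = 6:00 AM − 7:00 = 11:00 PM on May 2.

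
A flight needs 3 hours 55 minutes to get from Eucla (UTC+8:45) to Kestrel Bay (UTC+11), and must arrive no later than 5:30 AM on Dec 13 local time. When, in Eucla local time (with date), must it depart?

Target arrival in UTC: 5:30 AM − 11:00 = 6:30 PM on Dec 12.
Subtract 3 hours and 55 minutes → departure 2:35 PM UTC on Dec 12.
Eucla is UTC+8:45: 2:35 PM + 8:45 = 11:20 PM on Dec 12.

11:20 PM on Dec 12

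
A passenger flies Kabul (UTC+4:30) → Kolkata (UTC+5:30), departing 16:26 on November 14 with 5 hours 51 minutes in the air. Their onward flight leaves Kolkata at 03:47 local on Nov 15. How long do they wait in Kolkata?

Convert departure to UTC: 16:26 − 4:30 = 11:56 UTC on Nov 14.
Add 5 hours and 51 minutes flight time → 17:47 UTC.
Kolkata is UTC+5:30, so local arrival = 17:47 + 5:30 = 23:17 on Nov 14.
Layover = 03:47 − 23:17 (+1 day) = 4 hours 30 minutes.

4 hours 30 minutes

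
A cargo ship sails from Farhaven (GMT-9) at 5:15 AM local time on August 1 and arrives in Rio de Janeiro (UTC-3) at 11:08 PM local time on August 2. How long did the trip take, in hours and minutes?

35 hours 53 minutes

Departure in UTC: 5:15 AM + 9:00 = 2:15 PM on Aug 1.
Arrival in UTC: 11:08 PM + 3:00 = 2:08 AM on Aug 3.
Elapsed = 2:08 AM − 2:15 PM (+2 days) = 35 hours 53 minutes.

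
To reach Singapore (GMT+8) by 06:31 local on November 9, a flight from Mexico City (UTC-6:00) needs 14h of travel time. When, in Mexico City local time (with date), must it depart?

02:31 on November 8

Target arrival in UTC: 06:31 − 8:00 = 22:31 on Nov 8.
Subtract 14 hours → departure 08:31 UTC on Nov 8.
Mexico City is UTC−6:00: 08:31 − 6:00 = 02:31 on Nov 8.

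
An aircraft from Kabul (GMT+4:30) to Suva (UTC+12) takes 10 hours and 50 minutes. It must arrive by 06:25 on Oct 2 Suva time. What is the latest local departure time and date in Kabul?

12:05 on October 1

Target arrival in UTC: 06:25 − 12:00 = 18:25 on Oct 1.
Subtract 10 hours and 50 minutes → departure 07:35 UTC on Oct 1.
Kabul is UTC+4:30: 07:35 + 4:30 = 12:05 on Oct 1.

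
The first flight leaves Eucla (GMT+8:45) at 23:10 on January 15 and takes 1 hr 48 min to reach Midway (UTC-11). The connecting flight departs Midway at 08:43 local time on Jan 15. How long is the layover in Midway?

3 hours 30 minutes

Convert departure to UTC: 23:10 − 8:45 = 14:25 UTC on Jan 15.
Add 1 hour and 48 minutes flight time → 16:13 UTC.
Midway is UTC−11:00, so local arrival = 16:13 − 11:00 = 05:13 on Jan 15.
Layover = 08:43 − 05:13 = 3 hours 30 minutes.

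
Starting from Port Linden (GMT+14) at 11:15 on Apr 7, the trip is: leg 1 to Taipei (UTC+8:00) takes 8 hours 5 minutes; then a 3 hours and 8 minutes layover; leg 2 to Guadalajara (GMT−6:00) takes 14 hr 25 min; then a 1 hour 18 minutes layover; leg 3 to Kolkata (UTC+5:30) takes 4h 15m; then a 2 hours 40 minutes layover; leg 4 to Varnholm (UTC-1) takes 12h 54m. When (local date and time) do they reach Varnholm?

Convert departure to UTC: 11:15 − 14:00 = 21:15 UTC on Apr 6.
Add 8 hours 5 minutes leg 1 → 05:20 UTC (Apr 7).
Add 3 hours and 8 minutes layover in Taipei → 08:28 UTC.
Add 14 hours 25 minutes leg 2 → 22:53 UTC.
Add 1 hour 18 minutes layover in Guadalajara → 00:11 UTC (Apr 8).
Add 4 hours and 15 minutes leg 3 → 04:26 UTC.
Add 2 hours and 40 minutes layover in Kolkata → 07:06 UTC.
Add 12 hours 54 minutes leg 4 → 20:00 UTC.
Varnholm is UTC−1:00, so local arrival = 20:00 − 1:00 = 19:00 on Apr 8.

19:00 on April 8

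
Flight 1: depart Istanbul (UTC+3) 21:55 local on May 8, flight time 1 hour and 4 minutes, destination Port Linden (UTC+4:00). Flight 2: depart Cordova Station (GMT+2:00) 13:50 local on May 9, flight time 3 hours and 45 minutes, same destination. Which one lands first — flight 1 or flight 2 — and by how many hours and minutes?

Flight 1 in UTC: 21:55 − 3:00 = 18:55 on May 8.
+1 hour 4 minutes → arrive 19:59 UTC on May 8.
Flight 2 in UTC: 13:50 − 2:00 = 11:50 on May 9.
+3 hours and 45 minutes → arrive 15:35 UTC on May 9.
Flight 1 lands earlier by 19 hours 36 minutes.

the first, by 19 hours 36 minutes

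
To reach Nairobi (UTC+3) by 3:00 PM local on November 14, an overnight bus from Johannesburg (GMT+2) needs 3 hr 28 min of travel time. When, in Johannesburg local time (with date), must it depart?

Target arrival in UTC: 3:00 PM − 3:00 = 12:00 PM on Nov 14.
Subtract 3 hours and 28 minutes → departure 8:32 AM UTC on Nov 14.
Johannesburg is UTC+2:00: 8:32 AM + 2:00 = 10:32 AM on Nov 14.

10:32 AM on November 14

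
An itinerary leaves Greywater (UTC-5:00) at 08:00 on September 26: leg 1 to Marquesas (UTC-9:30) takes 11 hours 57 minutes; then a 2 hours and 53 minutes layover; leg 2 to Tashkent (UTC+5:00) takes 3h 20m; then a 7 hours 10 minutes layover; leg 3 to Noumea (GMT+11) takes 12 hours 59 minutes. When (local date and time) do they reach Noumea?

14:19 on September 28

Convert departure to UTC: 08:00 + 5:00 = 13:00 UTC on Sep 26.
Add 11 hours 57 minutes leg 1 → 00:57 UTC (Sep 27).
Add 2 hours 53 minutes layover in Marquesas → 03:50 UTC.
Add 3 hours and 20 minutes leg 2 → 07:10 UTC.
Add 7 hours and 10 minutes layover in Tashkent → 14:20 UTC.
Add 12 hours 59 minutes leg 3 → 03:19 UTC (Sep 28).
Noumea is UTC+11:00, so local arrival = 03:19 + 11:00 = 14:19 on Sep 28.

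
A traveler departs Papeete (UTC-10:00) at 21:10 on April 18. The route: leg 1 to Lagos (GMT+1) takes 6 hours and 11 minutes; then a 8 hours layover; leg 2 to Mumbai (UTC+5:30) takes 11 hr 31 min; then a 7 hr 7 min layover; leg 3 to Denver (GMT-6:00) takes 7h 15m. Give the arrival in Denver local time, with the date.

Convert departure to UTC: 21:10 + 10:00 = 07:10 UTC on Apr 19.
Add 6 hours 11 minutes leg 1 → 13:21 UTC.
Add 8 hours layover in Lagos → 21:21 UTC.
Add 11 hours and 31 minutes leg 2 → 08:52 UTC (Apr 20).
Add 7 hours 7 minutes layover in Mumbai → 15:59 UTC.
Add 7 hours and 15 minutes leg 3 → 23:14 UTC.
Denver is UTC−6:00, so local arrival = 23:14 − 6:00 = 17:14 on Apr 20.

17:14 on Apr 20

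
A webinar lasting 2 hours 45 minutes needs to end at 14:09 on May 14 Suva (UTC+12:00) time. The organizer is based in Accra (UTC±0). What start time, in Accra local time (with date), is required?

Target end time in UTC: 14:09 − 12:00 = 02:09 on May 14.
Subtract 2 hours 45 minutes → start 23:24 UTC on May 13.
Accra is UTC+0, so start is 23:24 on May 13.

23:24 on May 13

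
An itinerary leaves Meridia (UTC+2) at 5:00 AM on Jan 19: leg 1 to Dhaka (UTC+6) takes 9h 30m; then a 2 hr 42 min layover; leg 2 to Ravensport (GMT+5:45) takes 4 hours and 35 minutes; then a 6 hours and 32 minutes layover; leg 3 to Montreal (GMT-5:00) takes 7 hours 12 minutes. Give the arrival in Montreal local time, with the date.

Convert departure to UTC: 5:00 AM − 2:00 = 3:00 AM UTC on Jan 19.
Add 9 hours 30 minutes leg 1 → 12:30 PM UTC.
Add 2 hours and 42 minutes layover in Dhaka → 3:12 PM UTC.
Add 4 hours 35 minutes leg 2 → 7:47 PM UTC.
Add 6 hours and 32 minutes layover in Ravensport → 2:19 AM UTC (Jan 20).
Add 7 hours 12 minutes leg 3 → 9:31 AM UTC.
Montreal is UTC−5:00, so local arrival = 9:31 AM − 5:00 = 4:31 AM on Jan 20.

4:31 AM on Jan 20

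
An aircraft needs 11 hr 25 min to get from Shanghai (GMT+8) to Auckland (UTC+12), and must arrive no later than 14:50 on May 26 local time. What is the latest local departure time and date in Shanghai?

23:25 on May 25

Target arrival in UTC: 14:50 − 12:00 = 02:50 on May 26.
Subtract 11 hours and 25 minutes → departure 15:25 UTC on May 25.
Shanghai is UTC+8:00: 15:25 + 8:00 = 23:25 on May 25.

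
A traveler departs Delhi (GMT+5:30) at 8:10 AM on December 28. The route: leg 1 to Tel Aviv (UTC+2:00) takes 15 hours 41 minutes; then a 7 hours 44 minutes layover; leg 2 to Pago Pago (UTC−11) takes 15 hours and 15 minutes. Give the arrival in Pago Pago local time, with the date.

Convert departure to UTC: 8:10 AM − 5:30 = 2:40 AM UTC on Dec 28.
Add 15 hours and 41 minutes leg 1 → 6:21 PM UTC.
Add 7 hours and 44 minutes layover in Tel Aviv → 2:05 AM UTC (Dec 29).
Add 15 hours and 15 minutes leg 2 → 5:20 PM UTC.
Pago Pago is UTC−11:00, so local arrival = 5:20 PM − 11:00 = 6:20 AM on Dec 29.

6:20 AM on December 29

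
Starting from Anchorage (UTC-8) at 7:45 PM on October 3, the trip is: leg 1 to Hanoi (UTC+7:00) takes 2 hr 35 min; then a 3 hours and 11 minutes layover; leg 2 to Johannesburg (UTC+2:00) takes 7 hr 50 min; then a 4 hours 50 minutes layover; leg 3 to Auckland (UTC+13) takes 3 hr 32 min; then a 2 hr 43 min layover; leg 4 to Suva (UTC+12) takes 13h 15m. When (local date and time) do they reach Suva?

Convert departure to UTC: 7:45 PM + 8:00 = 3:45 AM UTC on Oct 4.
Add 2 hours and 35 minutes leg 1 → 6:20 AM UTC.
Add 3 hours and 11 minutes layover in Hanoi → 9:31 AM UTC.
Add 7 hours 50 minutes leg 2 → 5:21 PM UTC.
Add 4 hours 50 minutes layover in Johannesburg → 10:11 PM UTC.
Add 3 hours 32 minutes leg 3 → 1:43 AM UTC (Oct 5).
Add 2 hours 43 minutes layover in Auckland → 4:26 AM UTC.
Add 13 hours 15 minutes leg 4 → 5:41 PM UTC.
Suva is UTC+12:00, so local arrival = 5:41 PM + 12:00 = 5:41 AM on Oct 6.

5:41 AM on Oct 6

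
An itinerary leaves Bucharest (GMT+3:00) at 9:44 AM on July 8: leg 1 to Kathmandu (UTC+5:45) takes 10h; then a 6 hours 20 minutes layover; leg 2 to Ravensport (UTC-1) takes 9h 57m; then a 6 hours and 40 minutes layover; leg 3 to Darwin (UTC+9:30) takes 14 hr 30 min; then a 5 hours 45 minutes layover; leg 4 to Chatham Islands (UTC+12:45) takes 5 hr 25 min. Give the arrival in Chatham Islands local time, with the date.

Convert departure to UTC: 9:44 AM − 3:00 = 6:44 AM UTC on Jul 8.
Add 10 hours leg 1 → 4:44 PM UTC.
Add 6 hours and 20 minutes layover in Kathmandu → 11:04 PM UTC.
Add 9 hours 57 minutes leg 2 → 9:01 AM UTC (Jul 9).
Add 6 hours and 40 minutes layover in Ravensport → 3:41 PM UTC.
Add 14 hours 30 minutes leg 3 → 6:11 AM UTC (Jul 10).
Add 5 hours 45 minutes layover in Darwin → 11:56 AM UTC.
Add 5 hours 25 minutes leg 4 → 5:21 PM UTC.
Chatham Islands is UTC+12:45, so local arrival = 5:21 PM + 12:45 = 6:06 AM on Jul 11.

6:06 AM on Jul 11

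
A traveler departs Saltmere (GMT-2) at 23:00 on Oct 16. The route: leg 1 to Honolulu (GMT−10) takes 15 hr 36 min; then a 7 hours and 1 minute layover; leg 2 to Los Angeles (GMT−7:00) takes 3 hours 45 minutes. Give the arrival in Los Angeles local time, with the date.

Convert departure to UTC: 23:00 + 2:00 = 01:00 UTC on Oct 17.
Add 15 hours and 36 minutes leg 1 → 16:36 UTC.
Add 7 hours 1 minute layover in Honolulu → 23:37 UTC.
Add 3 hours 45 minutes leg 2 → 03:22 UTC (Oct 18).
Los Angeles is UTC−7:00, so local arrival = 03:22 − 7:00 = 20:22 on Oct 17.

20:22 on October 17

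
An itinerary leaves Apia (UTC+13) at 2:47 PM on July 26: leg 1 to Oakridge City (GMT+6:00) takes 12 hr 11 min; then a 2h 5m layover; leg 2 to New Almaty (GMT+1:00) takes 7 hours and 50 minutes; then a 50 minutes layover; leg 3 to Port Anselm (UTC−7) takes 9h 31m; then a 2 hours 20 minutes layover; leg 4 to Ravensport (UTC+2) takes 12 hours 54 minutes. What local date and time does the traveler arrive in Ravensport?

3:28 AM on July 28

Convert departure to UTC: 2:47 PM − 13:00 = 1:47 AM UTC on Jul 26.
Add 12 hours 11 minutes leg 1 → 1:58 PM UTC.
Add 2 hours and 5 minutes layover in Oakridge City → 4:03 PM UTC.
Add 7 hours 50 minutes leg 2 → 11:53 PM UTC.
Add 50 minutes layover in New Almaty → 12:43 AM UTC (Jul 27).
Add 9 hours 31 minutes leg 3 → 10:14 AM UTC.
Add 2 hours 20 minutes layover in Port Anselm → 12:34 PM UTC.
Add 12 hours and 54 minutes leg 4 → 1:28 AM UTC (Jul 28).
Ravensport is UTC+2:00, so local arrival = 1:28 AM + 2:00 = 3:28 AM on Jul 28.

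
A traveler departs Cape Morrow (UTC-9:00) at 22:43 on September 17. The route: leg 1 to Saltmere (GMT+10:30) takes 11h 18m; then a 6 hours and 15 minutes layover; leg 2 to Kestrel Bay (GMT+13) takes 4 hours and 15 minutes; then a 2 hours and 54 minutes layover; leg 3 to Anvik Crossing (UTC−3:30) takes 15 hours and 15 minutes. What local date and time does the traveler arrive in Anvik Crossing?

20:10 on September 19

Convert departure to UTC: 22:43 + 9:00 = 07:43 UTC on Sep 18.
Add 11 hours and 18 minutes leg 1 → 19:01 UTC.
Add 6 hours and 15 minutes layover in Saltmere → 01:16 UTC (Sep 19).
Add 4 hours and 15 minutes leg 2 → 05:31 UTC.
Add 2 hours 54 minutes layover in Kestrel Bay → 08:25 UTC.
Add 15 hours 15 minutes leg 3 → 23:40 UTC.
Anvik Crossing is UTC−3:30, so local arrival = 23:40 − 3:30 = 20:10 on Sep 19.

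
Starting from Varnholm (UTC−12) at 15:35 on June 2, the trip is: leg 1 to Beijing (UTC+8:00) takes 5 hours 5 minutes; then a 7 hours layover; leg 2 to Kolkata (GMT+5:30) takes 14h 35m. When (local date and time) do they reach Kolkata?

Convert departure to UTC: 15:35 + 12:00 = 03:35 UTC on Jun 3.
Add 5 hours 5 minutes leg 1 → 08:40 UTC.
Add 7 hours layover in Beijing → 15:40 UTC.
Add 14 hours and 35 minutes leg 2 → 06:15 UTC (Jun 4).
Kolkata is UTC+5:30, so local arrival = 06:15 + 5:30 = 11:45 on Jun 4.

11:45 on Jun 4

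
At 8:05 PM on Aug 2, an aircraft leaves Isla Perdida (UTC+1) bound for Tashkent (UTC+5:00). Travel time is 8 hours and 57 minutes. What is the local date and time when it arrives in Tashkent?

9:02 AM on August 3

Convert departure to UTC: 8:05 PM − 1:00 = 7:05 PM UTC on Aug 2.
Add 8 hours and 57 minutes travel time → 4:02 AM UTC (Aug 3).
Tashkent is UTC+5:00, so local arrival = 4:02 AM + 5:00 = 9:02 AM on Aug 3.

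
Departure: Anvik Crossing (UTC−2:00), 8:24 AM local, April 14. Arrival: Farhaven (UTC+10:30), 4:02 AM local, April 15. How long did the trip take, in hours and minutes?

7 hours 8 minutes

Departure in UTC: 8:24 AM + 2:00 = 10:24 AM on Apr 14.
Arrival in UTC: 4:02 AM − 10:30 = 5:32 PM on Apr 14.
Elapsed = 5:32 PM − 10:24 AM = 7 hours 8 minutes.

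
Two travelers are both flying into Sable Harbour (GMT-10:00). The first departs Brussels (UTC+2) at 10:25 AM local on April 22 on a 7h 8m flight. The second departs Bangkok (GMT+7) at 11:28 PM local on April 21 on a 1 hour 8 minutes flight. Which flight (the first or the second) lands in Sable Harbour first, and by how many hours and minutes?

the second, by 21 hours 57 minutes

Flight 1 in UTC: 10:25 AM − 2:00 = 8:25 AM on Apr 22.
+7 hours 8 minutes → arrive 3:33 PM UTC on Apr 22.
Flight 2 in UTC: 11:28 PM − 7:00 = 4:28 PM on Apr 21.
+1 hour and 8 minutes → arrive 5:36 PM UTC on Apr 21.
Flight 2 lands earlier by 21 hours 57 minutes.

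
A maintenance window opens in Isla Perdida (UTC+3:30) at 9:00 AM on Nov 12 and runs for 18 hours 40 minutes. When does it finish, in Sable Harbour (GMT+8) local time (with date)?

Sable Harbour is 4:30 ahead of Isla Perdida.
After 18 hours and 40 minutes it is 3:40 AM (Nov 13) in Isla Perdida.
Shift by the zone difference: 3:40 AM + 4:30 = 8:10 AM on Nov 13 in Sable Harbour.

8:10 AM on November 13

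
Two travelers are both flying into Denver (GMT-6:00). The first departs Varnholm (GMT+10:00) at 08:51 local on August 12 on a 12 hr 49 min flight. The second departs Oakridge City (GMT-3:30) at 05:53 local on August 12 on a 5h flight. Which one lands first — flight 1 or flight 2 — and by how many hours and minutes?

Flight 1 in UTC: 08:51 − 10:00 = 22:51 on Aug 11.
+12 hours and 49 minutes → arrive 11:40 UTC on Aug 12.
Flight 2 in UTC: 05:53 + 3:30 = 09:23 on Aug 12.
+5 hours → arrive 14:23 UTC on Aug 12.
Flight 1 lands earlier by 2 hours 43 minutes.

the first, by 2 hours 43 minutes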